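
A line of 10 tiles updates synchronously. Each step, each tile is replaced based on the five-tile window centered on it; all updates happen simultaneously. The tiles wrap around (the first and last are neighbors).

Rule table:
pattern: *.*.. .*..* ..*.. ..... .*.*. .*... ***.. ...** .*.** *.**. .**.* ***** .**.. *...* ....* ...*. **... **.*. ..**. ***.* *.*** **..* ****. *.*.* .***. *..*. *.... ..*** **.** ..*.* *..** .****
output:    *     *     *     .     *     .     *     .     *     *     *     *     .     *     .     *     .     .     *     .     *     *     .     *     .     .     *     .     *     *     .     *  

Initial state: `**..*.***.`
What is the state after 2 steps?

*.*.***..*
*.***.**.*

*.***.**.*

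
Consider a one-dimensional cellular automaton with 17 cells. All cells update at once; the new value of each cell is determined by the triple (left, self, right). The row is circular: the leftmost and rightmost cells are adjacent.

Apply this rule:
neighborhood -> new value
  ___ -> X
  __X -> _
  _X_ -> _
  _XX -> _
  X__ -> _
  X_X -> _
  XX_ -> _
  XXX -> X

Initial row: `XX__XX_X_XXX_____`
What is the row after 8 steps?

XXXXX__XX________

__________X__XXX_
XXXXXXXXX_____X__
_XXXXXXX__XXX____
__XXXXX____X__XXX
___XXX__XX_____X_
XX__X______XXX___
______XXXX__X__X_
XXXXX__XX________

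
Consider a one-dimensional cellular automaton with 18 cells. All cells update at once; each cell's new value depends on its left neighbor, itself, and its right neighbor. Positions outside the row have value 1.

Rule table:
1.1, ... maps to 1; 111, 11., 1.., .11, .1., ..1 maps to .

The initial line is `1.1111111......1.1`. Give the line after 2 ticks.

1..111111........1

.1........1111..1.
1..111111........1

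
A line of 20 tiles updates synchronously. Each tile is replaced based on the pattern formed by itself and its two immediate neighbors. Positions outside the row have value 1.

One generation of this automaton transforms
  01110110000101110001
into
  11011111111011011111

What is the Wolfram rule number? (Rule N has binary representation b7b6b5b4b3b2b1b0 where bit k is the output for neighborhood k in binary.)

position 2: 111 → 0  (bit 7 = 0)
position 3: 110 → 1  (bit 6 = 1)
position 0: 101 → 1  (bit 5 = 1)
position 7: 100 → 1  (bit 4 = 1)
position 1: 011 → 1  (bit 3 = 1)
position 11: 010 → 0  (bit 2 = 0)
position 10: 001 → 1  (bit 1 = 1)
position 8: 000 → 1  (bit 0 = 1)
bits b7..b0 = 01111011 = 123

123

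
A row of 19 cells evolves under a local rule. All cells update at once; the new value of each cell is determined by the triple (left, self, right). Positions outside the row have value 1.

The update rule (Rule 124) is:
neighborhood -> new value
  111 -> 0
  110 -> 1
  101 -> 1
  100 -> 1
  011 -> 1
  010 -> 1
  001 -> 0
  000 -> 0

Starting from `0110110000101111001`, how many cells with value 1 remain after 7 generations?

10

generation 1: 1111111000111001101
generation 2: 0000001100101101111
generation 3: 1000001110111111000
generation 4: 1100001011100001100
generation 5: 0110001110110001110
generation 6: 1111001011111001011
generation 7: 0001101110001101110
count of 1: 10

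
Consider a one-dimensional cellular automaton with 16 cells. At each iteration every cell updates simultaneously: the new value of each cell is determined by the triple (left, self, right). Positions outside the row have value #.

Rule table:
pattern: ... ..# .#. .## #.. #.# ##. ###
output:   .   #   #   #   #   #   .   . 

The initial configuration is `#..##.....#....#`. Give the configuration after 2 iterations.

iteration 1: .###.#...###..##
iteration 2: ##..###.##..###.

##..###.##..###.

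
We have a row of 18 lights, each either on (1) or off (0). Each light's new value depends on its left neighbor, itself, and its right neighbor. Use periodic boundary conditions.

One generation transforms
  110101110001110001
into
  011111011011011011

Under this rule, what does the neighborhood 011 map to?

At position 5 the neighborhood is 011; the next row has 1 there.

1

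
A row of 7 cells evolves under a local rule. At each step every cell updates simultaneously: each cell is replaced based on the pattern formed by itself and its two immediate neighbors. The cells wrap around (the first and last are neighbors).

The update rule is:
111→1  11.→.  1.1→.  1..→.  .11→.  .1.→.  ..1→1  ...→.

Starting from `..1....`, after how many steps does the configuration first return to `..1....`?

.1.....
1......
......1
.....1.
....1..
...1...
..1....

7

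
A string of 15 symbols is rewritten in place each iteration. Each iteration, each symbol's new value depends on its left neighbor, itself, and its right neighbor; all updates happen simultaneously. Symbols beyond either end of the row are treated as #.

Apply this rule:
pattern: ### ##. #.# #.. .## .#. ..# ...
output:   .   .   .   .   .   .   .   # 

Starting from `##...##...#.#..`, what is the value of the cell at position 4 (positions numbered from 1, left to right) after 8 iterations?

.

...#....#......
.#...##...####.
...#....#......  (repeats iteration 1; period 2)
iteration 8: .#...##...####.
position 4 holds .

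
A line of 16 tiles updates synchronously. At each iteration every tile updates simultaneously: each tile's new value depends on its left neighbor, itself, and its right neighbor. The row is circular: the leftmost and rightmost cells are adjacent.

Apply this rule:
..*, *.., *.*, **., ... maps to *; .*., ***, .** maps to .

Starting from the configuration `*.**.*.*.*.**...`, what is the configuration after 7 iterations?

.*.**.*.*.*.****
*.*.**.*.*.*...*
**.*.**.*.*.***.
.**.*.**.*.*..**
*.**.*.**.*.**.*
**.**.*.**.*.**.
.**.**.*.**.*.**

.**.**.*.**.*.**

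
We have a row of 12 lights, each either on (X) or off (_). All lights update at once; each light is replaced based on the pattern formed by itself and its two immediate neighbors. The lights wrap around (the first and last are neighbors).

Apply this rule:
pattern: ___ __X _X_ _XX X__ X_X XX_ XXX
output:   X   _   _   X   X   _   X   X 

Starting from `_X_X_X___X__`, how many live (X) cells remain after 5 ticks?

______XX__XX
XXXXX_XXX_XX
XXXXX_XXX_XX  (fixed point — unchanged through tick 5)
count of X: 10

10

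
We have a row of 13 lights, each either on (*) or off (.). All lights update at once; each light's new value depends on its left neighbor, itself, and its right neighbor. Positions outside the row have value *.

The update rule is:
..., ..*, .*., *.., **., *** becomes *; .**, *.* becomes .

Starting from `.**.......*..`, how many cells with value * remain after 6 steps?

12

step 1: ..***********
step 2: **.**********
step 3: **..*********
step 4: ****.********
step 5: ****..*******
step 6: ******.******
count of *: 12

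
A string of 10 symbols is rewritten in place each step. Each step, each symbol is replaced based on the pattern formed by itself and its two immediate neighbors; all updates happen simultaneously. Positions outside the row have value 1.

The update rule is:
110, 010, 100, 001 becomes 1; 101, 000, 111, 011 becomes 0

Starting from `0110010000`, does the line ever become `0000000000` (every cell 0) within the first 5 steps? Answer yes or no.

step 1: 0011111001
step 2: 1100001110
step 3: 0110010010
step 4: 0011111110
step 5: 1100000010
step 5 is 1100000010, still not uniform 0

no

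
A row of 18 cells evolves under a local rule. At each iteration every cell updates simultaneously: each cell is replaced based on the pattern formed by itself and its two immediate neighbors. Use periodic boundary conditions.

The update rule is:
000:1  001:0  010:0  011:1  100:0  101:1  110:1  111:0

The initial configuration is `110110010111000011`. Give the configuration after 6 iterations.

001000001011000011

011110001101011010
010010101110111100
000001011011100101
011100111110100010
010100100011001000
001000001011000011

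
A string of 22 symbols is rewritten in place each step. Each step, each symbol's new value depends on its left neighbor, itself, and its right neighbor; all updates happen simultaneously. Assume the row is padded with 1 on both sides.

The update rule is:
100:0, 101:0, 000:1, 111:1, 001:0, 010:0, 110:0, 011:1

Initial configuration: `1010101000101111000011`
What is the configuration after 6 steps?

0110001100101110000011

step 1: 0000000010001110011011
step 2: 0111111000101100010011
step 3: 0111110010001001000011
step 4: 0111100000100000011011
step 5: 0111001110001111010011
step 6: 0110001100101110000011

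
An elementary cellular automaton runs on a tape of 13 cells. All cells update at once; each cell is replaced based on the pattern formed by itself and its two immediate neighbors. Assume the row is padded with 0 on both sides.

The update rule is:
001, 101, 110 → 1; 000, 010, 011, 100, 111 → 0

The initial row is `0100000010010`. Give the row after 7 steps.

0100100000000

1000000100100
0000001001000
0000010010000
0000100100000
0001001000000
0010010000000
0100100000000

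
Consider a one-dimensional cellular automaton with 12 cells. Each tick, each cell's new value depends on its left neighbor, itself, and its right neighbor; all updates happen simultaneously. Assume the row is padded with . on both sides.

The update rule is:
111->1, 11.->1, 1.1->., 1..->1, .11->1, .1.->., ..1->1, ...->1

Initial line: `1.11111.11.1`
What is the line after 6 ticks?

..11111.11..
1111111.1111
1111111.1111  (fixed point — unchanged through tick 6)

1111111.1111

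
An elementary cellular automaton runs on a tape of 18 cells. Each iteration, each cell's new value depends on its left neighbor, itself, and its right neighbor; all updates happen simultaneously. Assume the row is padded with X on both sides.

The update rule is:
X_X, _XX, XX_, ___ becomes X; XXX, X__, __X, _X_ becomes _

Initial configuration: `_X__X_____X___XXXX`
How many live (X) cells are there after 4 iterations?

X_____XXX___X_X___
X_XXX_X_X_X__X__X_
XXX_XX_X_X_______X
__XXXXX_X__XXXXX_X
count of X: 12

12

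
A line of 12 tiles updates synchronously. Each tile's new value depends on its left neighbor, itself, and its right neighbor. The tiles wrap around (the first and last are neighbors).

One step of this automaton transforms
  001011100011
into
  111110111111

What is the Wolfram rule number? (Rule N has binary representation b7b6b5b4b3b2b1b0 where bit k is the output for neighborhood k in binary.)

127

position 5: 111 → 0  (bit 7 = 0)
position 6: 110 → 1  (bit 6 = 1)
position 3: 101 → 1  (bit 5 = 1)
position 0: 100 → 1  (bit 4 = 1)
position 4: 011 → 1  (bit 3 = 1)
position 2: 010 → 1  (bit 2 = 1)
position 1: 001 → 1  (bit 1 = 1)
position 8: 000 → 1  (bit 0 = 1)
bits b7..b0 = 01111111 = 127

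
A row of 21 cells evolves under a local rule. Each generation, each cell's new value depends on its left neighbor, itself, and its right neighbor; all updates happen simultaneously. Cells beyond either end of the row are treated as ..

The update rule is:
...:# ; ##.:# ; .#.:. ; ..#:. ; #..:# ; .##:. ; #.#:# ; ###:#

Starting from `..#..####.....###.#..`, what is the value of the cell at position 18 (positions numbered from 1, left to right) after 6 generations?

#

generation 1: #..#..#######..###.##
generation 2: .#..#..#######..###.#
generation 3: ..#..#..#######..###.
generation 4: #..#..#..#######..###
generation 5: .#..#..#..#######..##
generation 6: ..#..#..#..#######..#
position 18 holds #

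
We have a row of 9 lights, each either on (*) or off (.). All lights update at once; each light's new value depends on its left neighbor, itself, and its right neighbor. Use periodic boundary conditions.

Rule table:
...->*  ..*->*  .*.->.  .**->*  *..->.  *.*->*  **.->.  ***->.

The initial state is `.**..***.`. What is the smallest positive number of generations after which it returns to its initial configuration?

**..**...
*..**..**
..**..**.
***..**..
*...**..*
..***..**
.**...**.
**..***..
*..**...*
..**..***
.**..**..
**..**..*
...**..**
.***..**.
**...**..
*..***..*
..**...**
.**..***.

18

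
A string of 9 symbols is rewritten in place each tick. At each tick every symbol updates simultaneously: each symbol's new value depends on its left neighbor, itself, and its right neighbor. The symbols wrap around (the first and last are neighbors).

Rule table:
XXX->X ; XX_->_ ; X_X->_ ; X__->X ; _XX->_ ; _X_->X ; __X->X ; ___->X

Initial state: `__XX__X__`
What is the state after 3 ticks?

XX__XXXXX
X_XX_XXXX
______XXX

______XXX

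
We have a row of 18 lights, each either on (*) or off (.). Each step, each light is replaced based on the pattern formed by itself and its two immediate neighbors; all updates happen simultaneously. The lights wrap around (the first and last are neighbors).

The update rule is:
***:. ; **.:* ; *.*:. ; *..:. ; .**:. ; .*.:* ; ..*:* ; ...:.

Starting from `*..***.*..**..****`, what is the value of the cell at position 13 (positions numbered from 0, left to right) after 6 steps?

step 1: *.*..*.*.*.*.*....
step 2: *.*.**.*.*.*.*...*
step 3: *.*..*.*.*.*.*..*.
step 4: *.*.**.*.*.*.*.**.
step 5: *.*..*.*.*.*.*..*.  (repeats step 3; period 2)
step 6: *.*.**.*.*.*.*.**.
position 13 holds *

*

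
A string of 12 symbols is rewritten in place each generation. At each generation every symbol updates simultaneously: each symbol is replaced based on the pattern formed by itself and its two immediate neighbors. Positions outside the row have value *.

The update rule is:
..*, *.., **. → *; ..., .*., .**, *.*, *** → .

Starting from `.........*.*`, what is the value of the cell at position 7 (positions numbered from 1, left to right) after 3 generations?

*

generation 1: *.......*...
generation 2: **.....*.*.*
generation 3: .**...*.....
position 7 holds *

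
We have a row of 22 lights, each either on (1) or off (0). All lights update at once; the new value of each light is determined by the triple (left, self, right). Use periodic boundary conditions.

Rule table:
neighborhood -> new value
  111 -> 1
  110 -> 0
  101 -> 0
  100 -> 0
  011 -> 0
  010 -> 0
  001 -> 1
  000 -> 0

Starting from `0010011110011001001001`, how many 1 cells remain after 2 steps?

6

0100101100100010010010
1001000001000100100100
count of 1: 6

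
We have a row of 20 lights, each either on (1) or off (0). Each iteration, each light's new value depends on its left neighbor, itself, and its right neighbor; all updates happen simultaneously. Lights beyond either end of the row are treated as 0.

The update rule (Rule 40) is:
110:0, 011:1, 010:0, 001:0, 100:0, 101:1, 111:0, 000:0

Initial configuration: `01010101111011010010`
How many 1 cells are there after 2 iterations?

5

00101011000110100000
00010110000101000000
count of 1: 5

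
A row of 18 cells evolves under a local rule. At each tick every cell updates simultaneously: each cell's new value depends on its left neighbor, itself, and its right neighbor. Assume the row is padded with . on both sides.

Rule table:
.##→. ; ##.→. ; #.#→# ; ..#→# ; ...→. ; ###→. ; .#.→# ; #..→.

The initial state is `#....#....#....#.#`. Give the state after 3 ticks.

#.##...##...##....

tick 1: #...##...##...####
tick 2: #..#....#....#....
tick 3: #.##...##...##....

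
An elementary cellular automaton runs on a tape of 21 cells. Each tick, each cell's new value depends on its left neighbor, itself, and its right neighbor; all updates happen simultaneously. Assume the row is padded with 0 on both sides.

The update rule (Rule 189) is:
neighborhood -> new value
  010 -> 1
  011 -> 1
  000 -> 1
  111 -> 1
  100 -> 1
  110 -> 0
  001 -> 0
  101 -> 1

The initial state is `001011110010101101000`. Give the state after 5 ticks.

111011111110111110110

101111101011111011111
111111011111110111110
111110111111101111101
111101111111011111011
111011111110111110110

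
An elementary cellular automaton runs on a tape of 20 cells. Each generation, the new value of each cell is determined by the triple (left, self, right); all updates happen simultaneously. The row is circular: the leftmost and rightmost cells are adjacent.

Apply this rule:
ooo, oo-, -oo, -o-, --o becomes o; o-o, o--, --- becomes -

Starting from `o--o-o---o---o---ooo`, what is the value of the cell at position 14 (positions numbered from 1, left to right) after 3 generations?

o

o-oo-o--oo--oo--oooo
o-oo-o-ooo-ooo-ooooo
o-oo-o-ooo-ooo-ooooo
position 14 holds o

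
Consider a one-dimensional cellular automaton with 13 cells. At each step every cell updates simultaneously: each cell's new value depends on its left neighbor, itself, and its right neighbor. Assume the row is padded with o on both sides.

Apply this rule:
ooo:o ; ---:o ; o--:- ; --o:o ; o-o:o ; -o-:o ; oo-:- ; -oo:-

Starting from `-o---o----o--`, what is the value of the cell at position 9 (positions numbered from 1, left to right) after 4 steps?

-

oo-ooo-oooo-o
o-o-o-o-oo-o-
-ooooooo--ooo
o-ooooo--o-oo
position 9 holds -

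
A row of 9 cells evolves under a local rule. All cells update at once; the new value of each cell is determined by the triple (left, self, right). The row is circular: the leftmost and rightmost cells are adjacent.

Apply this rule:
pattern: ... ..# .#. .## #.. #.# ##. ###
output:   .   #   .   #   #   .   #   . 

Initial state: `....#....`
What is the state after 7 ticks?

...#.#...
..#...#..
.#.#.#.#.
#.......#
##.....##
.##...##.
####.####

####.####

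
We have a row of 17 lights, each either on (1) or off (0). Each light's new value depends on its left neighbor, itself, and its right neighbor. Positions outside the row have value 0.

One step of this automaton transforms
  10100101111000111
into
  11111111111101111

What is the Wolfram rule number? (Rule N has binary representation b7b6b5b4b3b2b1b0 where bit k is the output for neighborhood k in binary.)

254

position 8: 111 → 1  (bit 7 = 1)
position 10: 110 → 1  (bit 6 = 1)
position 1: 101 → 1  (bit 5 = 1)
position 3: 100 → 1  (bit 4 = 1)
position 7: 011 → 1  (bit 3 = 1)
position 0: 010 → 1  (bit 2 = 1)
position 4: 001 → 1  (bit 1 = 1)
position 12: 000 → 0  (bit 0 = 0)
bits b7..b0 = 11111110 = 254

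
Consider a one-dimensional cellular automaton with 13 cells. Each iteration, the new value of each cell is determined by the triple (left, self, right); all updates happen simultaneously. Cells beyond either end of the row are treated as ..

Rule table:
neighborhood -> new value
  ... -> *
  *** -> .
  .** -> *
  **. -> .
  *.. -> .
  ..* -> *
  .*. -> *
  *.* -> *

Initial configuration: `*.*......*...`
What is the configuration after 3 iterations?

*.**..*****..

iteration 1: ***.******.**
iteration 2: *..**.....**.
iteration 3: *.**..*****..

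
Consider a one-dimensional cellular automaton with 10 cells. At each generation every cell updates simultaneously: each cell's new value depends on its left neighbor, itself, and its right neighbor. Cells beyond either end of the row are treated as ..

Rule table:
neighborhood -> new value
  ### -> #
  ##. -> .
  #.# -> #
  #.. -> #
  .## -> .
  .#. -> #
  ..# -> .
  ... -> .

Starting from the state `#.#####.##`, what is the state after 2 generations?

..#.#.###.

##.###.#..
..#.#.###.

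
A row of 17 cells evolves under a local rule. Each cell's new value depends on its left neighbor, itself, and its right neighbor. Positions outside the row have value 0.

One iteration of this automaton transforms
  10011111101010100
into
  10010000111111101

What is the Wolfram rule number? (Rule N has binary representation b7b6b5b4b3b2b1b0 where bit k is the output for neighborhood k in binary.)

109

position 4: 111 → 0  (bit 7 = 0)
position 8: 110 → 1  (bit 6 = 1)
position 9: 101 → 1  (bit 5 = 1)
position 1: 100 → 0  (bit 4 = 0)
position 3: 011 → 1  (bit 3 = 1)
position 0: 010 → 1  (bit 2 = 1)
position 2: 001 → 0  (bit 1 = 0)
position 16: 000 → 1  (bit 0 = 1)
bits b7..b0 = 01101101 = 109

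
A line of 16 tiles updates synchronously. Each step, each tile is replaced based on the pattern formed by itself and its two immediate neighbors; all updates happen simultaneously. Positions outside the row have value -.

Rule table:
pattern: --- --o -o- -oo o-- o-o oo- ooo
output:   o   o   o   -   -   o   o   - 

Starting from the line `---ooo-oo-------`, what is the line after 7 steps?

ooo--oo-o-oooooo
--o-o-oooo-----o
oooooo---o-ooooo
-----o-oooo----o
ooooooo---o-oooo
------o-oooo---o
oooooooo---o-ooo

oooooooo---o-ooo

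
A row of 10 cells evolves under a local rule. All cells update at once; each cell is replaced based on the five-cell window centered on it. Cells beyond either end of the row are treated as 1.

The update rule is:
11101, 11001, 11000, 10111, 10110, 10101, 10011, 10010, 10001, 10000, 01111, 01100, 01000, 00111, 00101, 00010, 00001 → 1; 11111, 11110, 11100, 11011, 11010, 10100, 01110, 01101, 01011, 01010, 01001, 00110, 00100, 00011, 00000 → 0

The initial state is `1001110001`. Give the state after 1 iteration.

0111001101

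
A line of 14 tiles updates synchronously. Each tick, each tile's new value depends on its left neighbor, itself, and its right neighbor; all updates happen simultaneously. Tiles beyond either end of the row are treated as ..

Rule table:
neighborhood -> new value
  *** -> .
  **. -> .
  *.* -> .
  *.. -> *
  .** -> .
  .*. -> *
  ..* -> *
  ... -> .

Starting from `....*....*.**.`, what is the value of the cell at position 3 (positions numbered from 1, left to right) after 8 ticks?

...***..**...*
..*...**..*.**
.***.*..***...
*....***...*..
**..*...*.***.
..****.**....*
.*.......*..**
***.....****..
position 3 holds *

*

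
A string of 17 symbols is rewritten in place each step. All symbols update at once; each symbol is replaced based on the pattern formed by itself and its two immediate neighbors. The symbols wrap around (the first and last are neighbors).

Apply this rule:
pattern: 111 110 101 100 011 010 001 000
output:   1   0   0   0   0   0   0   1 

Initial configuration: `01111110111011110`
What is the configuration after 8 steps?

00111100010001100
10011001000100001
00000000010001100
11111111000100001
11111110010001100
01111100000100000
00111001110001111
00010000100100110

00010000100100110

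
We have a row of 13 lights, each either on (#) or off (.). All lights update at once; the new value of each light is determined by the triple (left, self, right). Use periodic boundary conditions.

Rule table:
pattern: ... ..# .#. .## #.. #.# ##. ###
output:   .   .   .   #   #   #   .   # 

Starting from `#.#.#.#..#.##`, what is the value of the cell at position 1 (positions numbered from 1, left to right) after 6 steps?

#

step 1: .#.#.#.#..###
step 2: #.#.#.#.#.##.
step 3: .#.#.#.#.##.#
step 4: #.#.#.#.##.#.
step 5: .#.#.#.##.#.#
step 6: #.#.#.##.#.#.
position 1 holds #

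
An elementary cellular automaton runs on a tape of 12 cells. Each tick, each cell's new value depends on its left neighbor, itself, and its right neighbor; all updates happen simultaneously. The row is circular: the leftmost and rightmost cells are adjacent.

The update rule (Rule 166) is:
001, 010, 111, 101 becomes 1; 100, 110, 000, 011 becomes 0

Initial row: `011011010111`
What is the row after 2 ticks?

101101010111

tick 1: 100100111010
tick 2: 101101010111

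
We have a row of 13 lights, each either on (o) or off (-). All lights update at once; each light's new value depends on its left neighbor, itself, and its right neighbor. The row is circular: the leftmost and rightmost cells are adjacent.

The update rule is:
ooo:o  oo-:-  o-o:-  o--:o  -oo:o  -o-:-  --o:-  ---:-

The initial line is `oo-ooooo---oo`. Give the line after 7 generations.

--o---o---o--

generation 1: o--oooo-o--oo
generation 2: -o-ooo---o-oo
generation 3: ---oo-o----o-
generation 4: ---o---o----o
generation 5: o---o---o----
generation 6: -o---o---o---
generation 7: --o---o---o--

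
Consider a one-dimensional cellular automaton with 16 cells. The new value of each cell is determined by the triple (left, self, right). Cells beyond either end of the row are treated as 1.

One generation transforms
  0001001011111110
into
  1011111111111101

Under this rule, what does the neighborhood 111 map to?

1

At position 9 the neighborhood is 111; the next row has 1 there.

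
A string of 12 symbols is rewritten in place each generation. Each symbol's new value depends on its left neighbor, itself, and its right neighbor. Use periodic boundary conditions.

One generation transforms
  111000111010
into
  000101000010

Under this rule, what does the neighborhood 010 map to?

1

At position 10 the neighborhood is 010; the next row has 1 there.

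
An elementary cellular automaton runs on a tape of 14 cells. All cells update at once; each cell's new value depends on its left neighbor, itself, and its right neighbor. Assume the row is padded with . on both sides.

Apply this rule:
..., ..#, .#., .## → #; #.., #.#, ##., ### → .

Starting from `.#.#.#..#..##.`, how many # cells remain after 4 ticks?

6

tick 1: ##.#.#.##.##..
tick 2: #..#.#.#..#..#
tick 3: #.##.#.#.##.##
tick 4: #.#..#.#.#..#.
count of #: 6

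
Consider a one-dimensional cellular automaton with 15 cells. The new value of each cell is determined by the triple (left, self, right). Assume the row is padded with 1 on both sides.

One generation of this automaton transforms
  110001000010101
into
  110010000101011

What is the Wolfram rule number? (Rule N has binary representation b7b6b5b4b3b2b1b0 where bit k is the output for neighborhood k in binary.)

position 0: 111 → 1  (bit 7 = 1)
position 1: 110 → 1  (bit 6 = 1)
position 11: 101 → 1  (bit 5 = 1)
position 2: 100 → 0  (bit 4 = 0)
position 14: 011 → 1  (bit 3 = 1)
position 5: 010 → 0  (bit 2 = 0)
position 4: 001 → 1  (bit 1 = 1)
position 3: 000 → 0  (bit 0 = 0)
bits b7..b0 = 11101010 = 234

234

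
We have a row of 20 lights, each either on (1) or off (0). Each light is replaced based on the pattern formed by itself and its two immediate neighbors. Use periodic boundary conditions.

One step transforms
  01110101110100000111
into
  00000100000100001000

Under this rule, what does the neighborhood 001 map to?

At position 16 the neighborhood is 001; the next row has 1 there.

1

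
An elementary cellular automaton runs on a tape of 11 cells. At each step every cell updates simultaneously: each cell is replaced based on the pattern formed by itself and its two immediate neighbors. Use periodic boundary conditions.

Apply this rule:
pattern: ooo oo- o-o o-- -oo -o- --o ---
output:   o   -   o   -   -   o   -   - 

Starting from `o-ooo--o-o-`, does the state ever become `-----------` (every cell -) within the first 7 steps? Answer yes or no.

yes

oo-o---oooo
o-oo----ooo
-o-------oo
oo---------
-----------
all cells are - at step 5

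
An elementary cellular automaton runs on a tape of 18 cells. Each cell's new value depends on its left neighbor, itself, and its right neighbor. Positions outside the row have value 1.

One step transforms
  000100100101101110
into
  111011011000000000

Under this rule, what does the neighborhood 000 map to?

At position 1 the neighborhood is 000; the next row has 1 there.

1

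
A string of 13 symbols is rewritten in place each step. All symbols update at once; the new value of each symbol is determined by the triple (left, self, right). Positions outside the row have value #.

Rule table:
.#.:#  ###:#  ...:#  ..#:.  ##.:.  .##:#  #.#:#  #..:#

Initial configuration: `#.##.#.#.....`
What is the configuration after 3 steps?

.##.########.
##.########.#
#.########.##

#.########.##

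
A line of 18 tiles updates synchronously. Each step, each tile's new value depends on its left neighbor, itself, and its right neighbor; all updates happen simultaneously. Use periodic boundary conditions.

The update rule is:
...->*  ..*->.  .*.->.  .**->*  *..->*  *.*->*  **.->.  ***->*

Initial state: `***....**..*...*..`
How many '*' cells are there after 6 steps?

10

**.***.*.*..**..*.
*.***.*.*.*.*.*..*
.***.*.*.*.*.*.*.*
***.*.*.*.*.*.*.*.
**.*.*.*.*.*.*.*.*
*.*.*.*.*.*.*.*.**
count of *: 10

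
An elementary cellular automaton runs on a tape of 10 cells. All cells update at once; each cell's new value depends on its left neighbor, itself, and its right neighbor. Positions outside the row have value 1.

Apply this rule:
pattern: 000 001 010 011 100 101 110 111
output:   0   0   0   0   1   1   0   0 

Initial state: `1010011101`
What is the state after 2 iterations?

1010100001

0101000010
1010100001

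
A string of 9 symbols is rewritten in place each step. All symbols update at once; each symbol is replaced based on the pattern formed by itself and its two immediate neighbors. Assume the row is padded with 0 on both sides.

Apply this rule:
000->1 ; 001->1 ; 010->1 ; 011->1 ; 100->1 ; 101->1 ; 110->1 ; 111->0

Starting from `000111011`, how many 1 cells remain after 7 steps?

step 1: 111101111
step 2: 100111001
step 3: 111101111  (repeats step 1; period 2)
step 7: 111101111
count of 1: 8

8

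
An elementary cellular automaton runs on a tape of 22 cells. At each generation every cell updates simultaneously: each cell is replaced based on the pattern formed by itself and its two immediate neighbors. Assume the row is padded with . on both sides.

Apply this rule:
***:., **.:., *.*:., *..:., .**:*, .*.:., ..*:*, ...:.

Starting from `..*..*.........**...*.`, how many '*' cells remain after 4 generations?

.*..*.........**...*..
*..*.........**...*...
..*.........**...*....
.*.........**...*.....
count of *: 4

4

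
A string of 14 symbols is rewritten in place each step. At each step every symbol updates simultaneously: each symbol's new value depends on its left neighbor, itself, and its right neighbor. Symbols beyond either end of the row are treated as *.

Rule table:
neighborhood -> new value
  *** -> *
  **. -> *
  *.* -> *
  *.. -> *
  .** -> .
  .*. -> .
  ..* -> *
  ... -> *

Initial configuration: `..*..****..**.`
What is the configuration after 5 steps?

******.**.****

step 1: **.**.*****.**
step 2: ***.**.*****.*
step 3: ****.**.*****.
step 4: *****.**.*****
step 5: ******.**.****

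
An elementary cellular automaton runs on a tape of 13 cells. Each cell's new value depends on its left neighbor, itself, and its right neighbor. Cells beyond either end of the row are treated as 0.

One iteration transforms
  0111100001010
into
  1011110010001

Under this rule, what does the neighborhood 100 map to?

At position 5 the neighborhood is 100; the next row has 1 there.

1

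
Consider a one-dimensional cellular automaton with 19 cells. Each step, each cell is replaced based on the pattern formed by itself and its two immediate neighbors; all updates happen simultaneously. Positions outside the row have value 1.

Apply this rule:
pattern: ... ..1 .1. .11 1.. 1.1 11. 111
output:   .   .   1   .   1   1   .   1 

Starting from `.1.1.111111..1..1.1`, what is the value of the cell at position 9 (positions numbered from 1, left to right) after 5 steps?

1

11111.1111.1.11.11.
1111.1.11.111..1..1
111.111..1.1.1.11..
11.1.1.1.111111..1.
1.1111111.1111.1.11
position 9 holds 1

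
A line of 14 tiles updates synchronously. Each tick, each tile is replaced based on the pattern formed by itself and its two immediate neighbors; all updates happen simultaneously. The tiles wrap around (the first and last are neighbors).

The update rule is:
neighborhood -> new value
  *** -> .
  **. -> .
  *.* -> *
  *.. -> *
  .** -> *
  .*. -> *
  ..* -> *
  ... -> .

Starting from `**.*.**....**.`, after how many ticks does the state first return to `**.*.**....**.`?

3

*.****.*..**.*
.**...*****.**
**.*.**....**.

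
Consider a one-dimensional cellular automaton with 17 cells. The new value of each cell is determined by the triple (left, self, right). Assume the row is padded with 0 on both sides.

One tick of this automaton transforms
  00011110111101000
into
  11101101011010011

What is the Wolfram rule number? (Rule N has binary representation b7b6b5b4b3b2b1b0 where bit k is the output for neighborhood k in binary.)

163

position 4: 111 → 1  (bit 7 = 1)
position 6: 110 → 0  (bit 6 = 0)
position 7: 101 → 1  (bit 5 = 1)
position 14: 100 → 0  (bit 4 = 0)
position 3: 011 → 0  (bit 3 = 0)
position 13: 010 → 0  (bit 2 = 0)
position 2: 001 → 1  (bit 1 = 1)
position 0: 000 → 1  (bit 0 = 1)
bits b7..b0 = 10100011 = 163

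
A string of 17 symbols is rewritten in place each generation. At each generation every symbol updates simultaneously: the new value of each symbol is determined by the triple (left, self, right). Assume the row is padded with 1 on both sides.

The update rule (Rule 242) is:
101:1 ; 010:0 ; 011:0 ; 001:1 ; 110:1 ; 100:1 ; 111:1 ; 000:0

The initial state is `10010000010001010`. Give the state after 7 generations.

generation 1: 11101000101010101
generation 2: 11110101010101010
generation 3: 11111010101010101
generation 4: 11111101010101010
generation 5: 11111110101010101
generation 6: 11111111010101010
generation 7: 11111111101010101

11111111101010101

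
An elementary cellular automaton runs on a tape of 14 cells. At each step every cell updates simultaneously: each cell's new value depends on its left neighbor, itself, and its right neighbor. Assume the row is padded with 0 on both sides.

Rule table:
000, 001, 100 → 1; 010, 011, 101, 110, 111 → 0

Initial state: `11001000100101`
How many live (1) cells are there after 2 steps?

5

00110111011000
11000000000111
count of 1: 5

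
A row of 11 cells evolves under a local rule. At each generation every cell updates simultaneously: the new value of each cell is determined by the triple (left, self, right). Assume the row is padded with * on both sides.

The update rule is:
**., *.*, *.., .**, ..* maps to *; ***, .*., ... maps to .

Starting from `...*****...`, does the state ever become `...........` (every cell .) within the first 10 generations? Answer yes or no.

yes

*.**...**.*
*****.*****
....***....
*..**.**..*
***********
...........
all cells are . at generation 6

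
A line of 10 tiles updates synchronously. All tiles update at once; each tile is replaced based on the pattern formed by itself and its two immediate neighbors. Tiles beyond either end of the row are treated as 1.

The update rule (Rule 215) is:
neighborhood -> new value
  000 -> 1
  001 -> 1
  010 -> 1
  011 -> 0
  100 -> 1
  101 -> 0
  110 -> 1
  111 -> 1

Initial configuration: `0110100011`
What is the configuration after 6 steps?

0010111101
1110011100
1111101111
1111100111
1111111011
1111111001

1111111001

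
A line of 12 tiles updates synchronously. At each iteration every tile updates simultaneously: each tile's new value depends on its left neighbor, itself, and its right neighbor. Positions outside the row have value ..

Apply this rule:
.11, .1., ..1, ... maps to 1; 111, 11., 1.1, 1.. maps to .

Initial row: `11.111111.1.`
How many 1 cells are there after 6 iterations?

8

1..1......1.
1.11.111111.
1.1..1......
1.1.11.11111
1.1.1..1....
1.1.1.11.111
count of 1: 8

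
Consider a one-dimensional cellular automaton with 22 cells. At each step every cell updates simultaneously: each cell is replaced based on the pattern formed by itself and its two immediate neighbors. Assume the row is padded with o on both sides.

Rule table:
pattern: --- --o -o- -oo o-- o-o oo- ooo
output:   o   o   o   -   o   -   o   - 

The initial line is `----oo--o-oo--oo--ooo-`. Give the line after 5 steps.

oooo-oooo--ooo-ooo--o-
---o----ooo--o---oooo-
oooooooo--ooooooo---o-
-------ooo------ooooo-
ooooooo--ooooooo----o-

ooooooo--ooooooo----o-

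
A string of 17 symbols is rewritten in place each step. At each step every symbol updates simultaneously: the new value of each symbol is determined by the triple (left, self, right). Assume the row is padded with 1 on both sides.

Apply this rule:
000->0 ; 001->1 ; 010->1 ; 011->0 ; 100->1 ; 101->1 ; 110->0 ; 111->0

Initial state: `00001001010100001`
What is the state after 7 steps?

10011111111110010
01100000000001111
10010000000010000
01111000000111001
10000100001000110
01001110011101001
11110001100011110

11110001100011110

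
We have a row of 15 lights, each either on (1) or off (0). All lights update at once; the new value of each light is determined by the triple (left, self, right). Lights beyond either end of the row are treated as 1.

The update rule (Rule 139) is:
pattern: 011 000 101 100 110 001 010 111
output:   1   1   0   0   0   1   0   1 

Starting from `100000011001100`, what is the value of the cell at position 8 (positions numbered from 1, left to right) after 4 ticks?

001111110011001
011111100110011
011111001100111
011110011001111
position 8 holds 1

1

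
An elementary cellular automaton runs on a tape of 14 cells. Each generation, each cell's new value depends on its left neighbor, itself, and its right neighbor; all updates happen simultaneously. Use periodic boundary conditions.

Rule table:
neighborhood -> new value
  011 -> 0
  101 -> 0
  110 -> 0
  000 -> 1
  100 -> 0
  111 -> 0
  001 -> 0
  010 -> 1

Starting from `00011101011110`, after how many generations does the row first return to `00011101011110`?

11000001000000
00011101011110

2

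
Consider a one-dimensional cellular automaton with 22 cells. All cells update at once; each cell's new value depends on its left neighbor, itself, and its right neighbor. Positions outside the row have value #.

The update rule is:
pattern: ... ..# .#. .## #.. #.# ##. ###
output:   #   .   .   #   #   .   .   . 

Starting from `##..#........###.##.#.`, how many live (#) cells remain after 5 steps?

step 1: ..#..#######.#...#....
step 2: #..#.#........##..###.
step 3: .#....#######.#.#.#...
step 4: ..###.#............##.
step 5: #.#....###########.#..
count of #: 14

14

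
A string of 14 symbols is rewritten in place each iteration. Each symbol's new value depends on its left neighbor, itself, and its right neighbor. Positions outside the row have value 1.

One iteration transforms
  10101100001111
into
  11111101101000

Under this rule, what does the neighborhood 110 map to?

At position 0 the neighborhood is 110; the next row has 1 there.

1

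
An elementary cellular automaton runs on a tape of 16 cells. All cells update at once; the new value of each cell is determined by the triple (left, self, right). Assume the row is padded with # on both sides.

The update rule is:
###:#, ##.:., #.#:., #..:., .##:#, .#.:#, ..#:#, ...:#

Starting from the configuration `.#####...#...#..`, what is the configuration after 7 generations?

.#.#..##..######

.####..###.###.#
.###..###..##..#
.##..###..##..##
.#..###..##..###
.#.###..##..####
.#.##..##..#####
.#.#..##..######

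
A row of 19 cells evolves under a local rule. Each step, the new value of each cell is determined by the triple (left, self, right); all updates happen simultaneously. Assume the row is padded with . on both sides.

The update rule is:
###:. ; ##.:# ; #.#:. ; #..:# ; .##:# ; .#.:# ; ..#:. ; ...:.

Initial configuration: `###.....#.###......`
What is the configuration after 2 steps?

#.###...#.#.###....

step 1: #.##....#.#.##.....
step 2: #.###...#.#.###....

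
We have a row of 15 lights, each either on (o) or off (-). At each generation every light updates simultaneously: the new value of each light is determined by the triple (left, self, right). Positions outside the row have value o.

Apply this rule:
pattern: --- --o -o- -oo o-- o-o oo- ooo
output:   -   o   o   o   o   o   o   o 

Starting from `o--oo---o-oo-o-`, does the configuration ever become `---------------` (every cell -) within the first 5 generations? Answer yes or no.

no

oooooo-oooooooo
ooooooooooooooo
ooooooooooooooo  (fixed point — unchanged through generation 5)
generation 5 is ooooooooooooooo, still not uniform -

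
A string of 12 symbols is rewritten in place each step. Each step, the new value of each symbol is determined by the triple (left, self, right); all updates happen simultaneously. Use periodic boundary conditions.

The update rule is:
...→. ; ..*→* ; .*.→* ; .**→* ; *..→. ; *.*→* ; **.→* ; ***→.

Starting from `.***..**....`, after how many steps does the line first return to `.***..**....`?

**.*.***....
******.*...*
.....***..**
....**.*.***
...*******.*
..**.....***
.***....**.*
**.*...*****
.***..**....

9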